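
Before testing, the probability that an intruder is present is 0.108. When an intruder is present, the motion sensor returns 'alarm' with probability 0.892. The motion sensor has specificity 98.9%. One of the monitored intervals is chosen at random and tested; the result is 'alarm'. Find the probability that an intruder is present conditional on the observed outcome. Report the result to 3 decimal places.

Write H for 'an intruder is present'. Prior odds H:¬H = 0.108/0.892 = 0.12108. For the 'alarm' outcome, the likelihood ratio is 0.892/0.011 = 81.091.
Posterior odds = 0.12108 × 81.091 = 9.8182, so P(H|E) = 9.8182/(1+9.8182) = 0.908.

P(H | E) ≈ 0.908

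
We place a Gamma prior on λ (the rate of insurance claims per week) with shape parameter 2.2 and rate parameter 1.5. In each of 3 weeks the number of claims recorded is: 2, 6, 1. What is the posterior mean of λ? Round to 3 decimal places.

Posterior mean ≈ 2.489

The Poisson likelihood adds the total count to the shape and the number of exposure periods to the rate. Here ∑xᵢ = 9 and n = 3, so shape 2.2→11.2 and rate 1.5→4.5.
Posterior mean = shape/rate = 11.2/4.5 = 2.489.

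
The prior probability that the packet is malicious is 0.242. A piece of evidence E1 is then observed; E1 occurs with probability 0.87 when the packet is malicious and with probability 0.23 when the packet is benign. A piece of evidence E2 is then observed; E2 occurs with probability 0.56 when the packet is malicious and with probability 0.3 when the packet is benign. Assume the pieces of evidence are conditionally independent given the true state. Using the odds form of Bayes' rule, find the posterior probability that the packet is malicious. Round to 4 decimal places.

Posterior probability ≈ 0.6927

Prior odds = 0.242/(1−0.242) = 0.31926.
Likelihood ratio for E1 = 0.87/0.23 = 3.7826.
Likelihood ratio for E2 = 0.56/0.3 = 1.8667.
Posterior odds = prior odds × LR₁ × LR₂ = 2.2543.
Posterior probability = odds/(1+odds) = 2.2543/3.2543 = 0.6927.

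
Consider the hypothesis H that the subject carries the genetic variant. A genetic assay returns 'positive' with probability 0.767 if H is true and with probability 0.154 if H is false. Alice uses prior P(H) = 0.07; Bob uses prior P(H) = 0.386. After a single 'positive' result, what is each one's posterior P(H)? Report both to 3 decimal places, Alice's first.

Alice: 0.273; Bob: 0.758

The likelihood ratio for a 'positive' result is 0.767/0.154 = 4.9805.
Alice: prior odds 0.07/0.93 = 0.075269; posterior odds 0.37488; posterior probability 0.273.
Bob: prior odds 0.386/0.614 = 0.62866; posterior odds 3.1311; posterior probability 0.758.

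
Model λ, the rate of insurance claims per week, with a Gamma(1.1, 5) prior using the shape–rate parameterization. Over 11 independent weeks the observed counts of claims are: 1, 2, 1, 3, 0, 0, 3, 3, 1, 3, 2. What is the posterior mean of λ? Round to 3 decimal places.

Posterior mean ≈ 1.256

Total count ∑xᵢ = 19 over n = 11 weeks.
Gamma is conjugate to the Poisson likelihood: posterior is Gamma(shape = 1.1+19 = 20.1, rate = 5+11 = 16).
Posterior mean = shape/rate = 20.1/16 = 1.256.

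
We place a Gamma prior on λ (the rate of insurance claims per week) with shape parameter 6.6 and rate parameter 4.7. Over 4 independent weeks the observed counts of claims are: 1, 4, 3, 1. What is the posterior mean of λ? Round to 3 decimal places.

Posterior mean ≈ 1.793

The Poisson likelihood adds the total count to the shape and the number of exposure periods to the rate. Here ∑xᵢ = 9 and n = 4, so shape 6.6→15.6 and rate 4.7→8.7.
Posterior mean = shape/rate = 15.6/8.7 = 1.793.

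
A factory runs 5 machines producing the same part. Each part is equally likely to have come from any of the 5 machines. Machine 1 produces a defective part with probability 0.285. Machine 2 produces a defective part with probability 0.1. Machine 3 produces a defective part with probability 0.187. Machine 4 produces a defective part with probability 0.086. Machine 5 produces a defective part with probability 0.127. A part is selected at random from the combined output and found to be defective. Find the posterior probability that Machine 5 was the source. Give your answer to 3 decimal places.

P(defective|M1) = 0.285; P(defective|M2) = 0.1; P(defective|M3) = 0.187; P(defective|M4) = 0.086; P(defective|M5) = 0.127.
Prior × likelihood for each source: 0.2·0.285=0.05700, 0.2·0.1=0.02000, 0.2·0.187=0.03740, 0.2·0.086=0.01720, 0.2·0.127=0.02540. Summing gives P(defective) = 0.15700.
P(Machine 5 | defective) = 0.02540 / 0.15700 = 0.162.

Posterior probability ≈ 0.162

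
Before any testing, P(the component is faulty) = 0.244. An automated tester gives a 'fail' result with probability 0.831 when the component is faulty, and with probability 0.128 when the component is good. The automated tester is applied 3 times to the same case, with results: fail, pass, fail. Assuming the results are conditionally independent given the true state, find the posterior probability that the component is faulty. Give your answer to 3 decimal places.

Posterior P(H) ≈ 0.725

Let H be the event that the component is faulty; start with P(H) = 0.244. P('fail'|H) = 0.831, P('fail'|¬H) = 0.128.
Update on result 1 ('fail'): P(H) ← 0.831·0.2440 / (0.831·0.2440 + 0.128·0.7560) = 0.20276/0.29953 = 0.6769.
Update on result 2 ('pass'): P(H) ← 0.169·0.6769 / (0.169·0.6769 + 0.872·0.3231) = 0.11440/0.39611 = 0.2888.
Update on result 3 ('fail'): P(H) ← 0.831·0.2888 / (0.831·0.2888 + 0.128·0.7112) = 0.24000/0.33103 = 0.7250.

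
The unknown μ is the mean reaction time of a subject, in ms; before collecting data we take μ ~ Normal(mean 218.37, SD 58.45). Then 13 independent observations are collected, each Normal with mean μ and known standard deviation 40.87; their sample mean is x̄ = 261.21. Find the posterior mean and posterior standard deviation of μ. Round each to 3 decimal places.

Posterior mean ≈ 259.657; posterior SD ≈ 11.128

Prior precision 1/τ₀² = 1/58.45² = 0.00029271; data precision n/σ² = 13/40.87² = 0.00778277.
Posterior precision = 0.00029271 + 0.00778277 = 0.00807547, giving posterior SD = 1/√0.00807547 = 11.128.
Posterior mean = (0.00029271·218.37 + 0.00778277·261.21) / 0.00807547 = 259.657.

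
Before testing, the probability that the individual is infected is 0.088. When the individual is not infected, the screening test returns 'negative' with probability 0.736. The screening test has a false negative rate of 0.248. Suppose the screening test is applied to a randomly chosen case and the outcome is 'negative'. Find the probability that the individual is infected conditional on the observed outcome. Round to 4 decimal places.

Write H for 'the individual is infected'. Prior odds H:¬H = 0.088/0.912 = 0.096491. For the 'negative' outcome, the likelihood ratio is 0.248/0.736 = 0.33696.
Posterior odds = 0.096491 × 0.33696 = 0.032513, so P(H|E) = 0.032513/(1+0.032513) = 0.0315.

P(H | E) ≈ 0.0315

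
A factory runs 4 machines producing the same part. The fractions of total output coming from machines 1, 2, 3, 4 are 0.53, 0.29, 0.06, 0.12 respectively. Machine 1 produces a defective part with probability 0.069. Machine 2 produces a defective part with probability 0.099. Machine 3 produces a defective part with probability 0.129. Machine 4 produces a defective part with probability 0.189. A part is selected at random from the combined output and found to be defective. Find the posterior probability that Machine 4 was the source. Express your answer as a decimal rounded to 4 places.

Posterior probability ≈ 0.2370

Tabulate prior·likelihood by source: [1] prior 0.53, lik 0.069, product 0.03657; [2] prior 0.29, lik 0.099, product 0.02871; [3] prior 0.06, lik 0.129, product 0.007740; [4] prior 0.12, lik 0.189, product 0.02268.
Normalizing constant = 0.095700; the posterior for Machine 4 is its product over the sum, 0.02268/0.095700 = 0.2370.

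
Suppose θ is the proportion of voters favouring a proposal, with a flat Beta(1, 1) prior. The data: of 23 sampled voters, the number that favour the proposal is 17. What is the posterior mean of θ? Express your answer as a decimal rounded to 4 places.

Posterior mean ≈ 0.7200

Observing 17 successes and 6 failures updates Beta(1, 1) by adding the success and failure counts to the two shape parameters: α = 1+17 = 18, β = 1+6 = 7.
Posterior mean = α/(α+β) = 18/25 = 0.7200.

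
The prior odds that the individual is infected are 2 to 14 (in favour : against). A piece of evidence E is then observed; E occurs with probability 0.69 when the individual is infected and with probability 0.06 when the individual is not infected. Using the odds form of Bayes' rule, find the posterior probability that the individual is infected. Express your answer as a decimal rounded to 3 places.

Posterior probability ≈ 0.622

Prior odds = 2/14 = 0.14286.
Likelihood ratio for E = 0.69/0.06 = 11.500.
Posterior odds = prior odds × LR = 1.6429.
Posterior probability = odds/(1+odds) = 1.6429/2.6429 = 0.622.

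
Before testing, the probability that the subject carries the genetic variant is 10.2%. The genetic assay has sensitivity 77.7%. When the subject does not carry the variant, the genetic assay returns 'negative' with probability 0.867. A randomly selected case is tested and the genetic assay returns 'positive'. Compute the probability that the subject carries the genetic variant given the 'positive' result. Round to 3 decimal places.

Let H be the event that the subject carries the genetic variant. P(H) = 0.102, so P(¬H) = 0.898. With E the 'positive' result, P(E|H) = 0.777 and P(E|¬H) = 0.133.
P(E) = 0.777·0.102 + 0.133·0.898 = 0.079254 + 0.11943 = 0.19869.
By Bayes' theorem, P(H|E) = 0.079254 / 0.19869 = 0.399.

P(H | E) ≈ 0.399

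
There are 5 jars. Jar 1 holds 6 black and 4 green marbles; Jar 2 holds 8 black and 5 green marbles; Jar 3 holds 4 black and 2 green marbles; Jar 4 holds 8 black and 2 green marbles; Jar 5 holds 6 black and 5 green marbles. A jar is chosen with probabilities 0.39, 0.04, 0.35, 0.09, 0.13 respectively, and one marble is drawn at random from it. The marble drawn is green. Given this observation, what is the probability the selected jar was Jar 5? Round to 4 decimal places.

Posterior probability ≈ 0.1618

Tabulate prior·likelihood by source: [1] prior 0.39, lik 0.4, product 0.1560; [2] prior 0.04, lik 0.3846, product 0.01538; [3] prior 0.35, lik 0.3333, product 0.1167; [4] prior 0.09, lik 0.2, product 0.01800; [5] prior 0.13, lik 0.4545, product 0.05909.
Normalizing constant = 0.36514; the posterior for Jar 5 is its product over the sum, 0.05909/0.36514 = 0.1618.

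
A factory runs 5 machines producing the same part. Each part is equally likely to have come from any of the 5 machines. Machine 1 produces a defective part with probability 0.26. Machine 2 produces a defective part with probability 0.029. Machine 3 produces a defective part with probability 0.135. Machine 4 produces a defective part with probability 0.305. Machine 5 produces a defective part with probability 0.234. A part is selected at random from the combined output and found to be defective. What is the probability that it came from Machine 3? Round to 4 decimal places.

Posterior probability ≈ 0.1402

Tabulate prior·likelihood by source: [1] prior 0.2, lik 0.26, product 0.05200; [2] prior 0.2, lik 0.029, product 0.005800; [3] prior 0.2, lik 0.135, product 0.02700; [4] prior 0.2, lik 0.305, product 0.06100; [5] prior 0.2, lik 0.234, product 0.04680.
Normalizing constant = 0.19260; the posterior for Machine 3 is its product over the sum, 0.02700/0.19260 = 0.1402.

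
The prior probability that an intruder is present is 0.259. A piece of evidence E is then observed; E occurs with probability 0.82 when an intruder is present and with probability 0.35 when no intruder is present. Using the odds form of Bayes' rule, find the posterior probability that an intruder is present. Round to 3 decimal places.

Posterior probability ≈ 0.450

Prior odds = 0.259/(1−0.259) = 0.34953. In log-odds, ln(0.34953) = -1.0512.
Add log likelihood ratio: ln(2.3429) = 0.85137.
Posterior log-odds = -0.19980, so posterior odds = exp(-0.19980) = 0.81889. Converting, P(H|E) = 0.81889/1.8189 = 0.450.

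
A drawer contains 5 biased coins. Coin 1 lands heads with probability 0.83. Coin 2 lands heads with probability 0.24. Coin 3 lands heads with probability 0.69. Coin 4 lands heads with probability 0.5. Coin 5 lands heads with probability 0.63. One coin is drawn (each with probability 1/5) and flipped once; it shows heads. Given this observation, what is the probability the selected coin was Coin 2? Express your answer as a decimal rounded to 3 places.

P(heads|C1) = 0.83; P(heads|C2) = 0.24; P(heads|C3) = 0.69; P(heads|C4) = 0.5; P(heads|C5) = 0.63.
Prior × likelihood for each source: 0.2·0.83=0.1660, 0.2·0.24=0.04800, 0.2·0.69=0.1380, 0.2·0.5=0.1000, 0.2·0.63=0.1260. Summing gives P(heads) = 0.57800.
P(Coin 2 | heads) = 0.04800 / 0.57800 = 0.083.

Posterior probability ≈ 0.083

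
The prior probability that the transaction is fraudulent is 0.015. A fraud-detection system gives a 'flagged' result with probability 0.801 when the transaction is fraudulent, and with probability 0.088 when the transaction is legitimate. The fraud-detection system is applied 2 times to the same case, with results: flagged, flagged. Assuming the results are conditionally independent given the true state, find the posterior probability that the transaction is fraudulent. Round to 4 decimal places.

With H the event that the transaction is fraudulent, the joint likelihood of the observed sequence is P(data|H) = 0.801·0.801 = 0.64160 and P(data|¬H) = 0.088·0.088 = 0.0077440.
Bayes: P(H|data) = 0.015·0.64160 / (0.015·0.64160 + 0.985·0.0077440) = 0.0096240/0.017252 = 0.5579.

Posterior P(H) ≈ 0.5579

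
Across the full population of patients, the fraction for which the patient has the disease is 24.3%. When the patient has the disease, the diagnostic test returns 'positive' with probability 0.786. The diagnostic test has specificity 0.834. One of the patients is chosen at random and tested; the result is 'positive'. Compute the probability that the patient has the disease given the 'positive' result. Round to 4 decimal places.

Write H for 'the patient has the disease'. Prior odds H:¬H = 0.243/0.757 = 0.32100. For the 'positive' outcome, the likelihood ratio is 0.786/0.166 = 4.7349.
Posterior odds = 0.32100 × 4.7349 = 1.5199, so P(H|E) = 1.5199/(1+1.5199) = 0.6032.

P(H | E) ≈ 0.6032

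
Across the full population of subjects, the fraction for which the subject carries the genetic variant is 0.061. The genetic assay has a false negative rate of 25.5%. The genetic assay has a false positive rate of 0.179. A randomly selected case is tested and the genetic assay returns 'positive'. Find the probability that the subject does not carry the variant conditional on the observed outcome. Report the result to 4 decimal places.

P(¬H | E) ≈ 0.7872

Write H for 'the subject carries the genetic variant'. Prior odds H:¬H = 0.061/0.939 = 0.064963. For the 'positive' outcome, the likelihood ratio is 0.745/0.179 = 4.1620.
Posterior odds = 0.064963 × 4.1620 = 0.27038, so P(H|E) = 0.27038/(1+0.27038) = 0.2128. Then P(¬H|E) = 1 − 0.2128 = 0.7872.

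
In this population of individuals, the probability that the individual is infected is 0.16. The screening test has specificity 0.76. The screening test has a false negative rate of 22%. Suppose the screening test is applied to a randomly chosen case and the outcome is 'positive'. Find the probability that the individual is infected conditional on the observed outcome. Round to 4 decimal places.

P(H | E) ≈ 0.3824

Write H for 'the individual is infected'. Prior odds H:¬H = 0.16/0.84 = 0.19048. For the 'positive' outcome, the likelihood ratio is 0.78/0.24 = 3.2500.
Posterior odds = 0.19048 × 3.2500 = 0.61905, so P(H|E) = 0.61905/(1+0.61905) = 0.3824.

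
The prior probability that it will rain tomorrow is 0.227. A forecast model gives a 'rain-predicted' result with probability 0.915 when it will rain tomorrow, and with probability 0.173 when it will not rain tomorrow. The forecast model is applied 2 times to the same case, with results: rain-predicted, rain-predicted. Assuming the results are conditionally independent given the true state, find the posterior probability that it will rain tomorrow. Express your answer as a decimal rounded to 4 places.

Let H be the event that it will rain tomorrow; start with P(H) = 0.227. P('rain-predicted'|H) = 0.915, P('rain-predicted'|¬H) = 0.173.
Update on result 1 ('rain-predicted'): P(H) ← 0.915·0.2270 / (0.915·0.2270 + 0.173·0.7730) = 0.20771/0.34143 = 0.6083.
Update on result 2 ('rain-predicted'): P(H) ← 0.915·0.6083 / (0.915·0.6083 + 0.173·0.3917) = 0.55662/0.62438 = 0.8915.

Posterior P(H) ≈ 0.8915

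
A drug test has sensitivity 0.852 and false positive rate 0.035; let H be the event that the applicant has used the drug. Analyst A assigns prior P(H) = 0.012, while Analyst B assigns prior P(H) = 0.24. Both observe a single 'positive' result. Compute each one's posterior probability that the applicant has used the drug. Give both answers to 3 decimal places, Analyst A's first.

P('+'|H) = 0.852, P('+'|¬H) = 0.035.
Analyst A: numerator 0.852·0.012 = 0.010224; evidence = 0.010224+0.035·0.988 = 0.044804; posterior = 0.228.
Analyst B: numerator 0.852·0.24 = 0.20448; evidence = 0.20448+0.035·0.76 = 0.23108; posterior = 0.885.

Analyst A: 0.228; Analyst B: 0.885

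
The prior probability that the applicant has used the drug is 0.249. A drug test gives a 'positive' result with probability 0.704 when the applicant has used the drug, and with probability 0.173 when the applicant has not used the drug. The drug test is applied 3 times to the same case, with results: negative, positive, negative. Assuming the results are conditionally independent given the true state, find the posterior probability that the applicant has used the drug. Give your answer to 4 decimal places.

Posterior P(H) ≈ 0.1474

With H the event that the applicant has used the drug, the joint likelihood of the observed sequence is P(data|H) = 0.296·0.704·0.296 = 0.061682 and P(data|¬H) = 0.827·0.173·0.827 = 0.11832.
Bayes: P(H|data) = 0.249·0.061682 / (0.249·0.061682 + 0.751·0.11832) = 0.015359/0.10422 = 0.1474.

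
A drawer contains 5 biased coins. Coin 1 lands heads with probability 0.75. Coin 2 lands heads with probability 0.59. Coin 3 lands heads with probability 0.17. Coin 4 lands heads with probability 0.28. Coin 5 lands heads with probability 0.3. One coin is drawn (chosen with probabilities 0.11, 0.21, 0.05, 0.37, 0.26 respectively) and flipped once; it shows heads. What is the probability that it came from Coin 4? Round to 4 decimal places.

Tabulate prior·likelihood by source: [1] prior 0.11, lik 0.75, product 0.08250; [2] prior 0.21, lik 0.59, product 0.1239; [3] prior 0.05, lik 0.17, product 0.008500; [4] prior 0.37, lik 0.28, product 0.1036; [5] prior 0.26, lik 0.3, product 0.07800.
Normalizing constant = 0.39650; the posterior for Coin 4 is its product over the sum, 0.1036/0.39650 = 0.2613.

Posterior probability ≈ 0.2613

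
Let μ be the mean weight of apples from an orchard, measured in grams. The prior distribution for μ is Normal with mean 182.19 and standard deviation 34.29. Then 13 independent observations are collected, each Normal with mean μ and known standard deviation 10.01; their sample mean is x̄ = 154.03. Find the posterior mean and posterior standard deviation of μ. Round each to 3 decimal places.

Posterior mean ≈ 154.213; posterior SD ≈ 2.767

With known σ, the Normal prior is conjugate. Weight on the data is w = (n/σ²)/(n/σ² + 1/τ₀²) = 0.129740/(0.129740+0.00085048) = 0.99349.
Posterior mean = w·x̄ + (1−w)·μ₀ = 0.99349·154.03 + 0.0065126·182.19 = 154.213. Posterior variance = 1/(0.129740+0.00085048) = 7.65750, so SD = 2.767.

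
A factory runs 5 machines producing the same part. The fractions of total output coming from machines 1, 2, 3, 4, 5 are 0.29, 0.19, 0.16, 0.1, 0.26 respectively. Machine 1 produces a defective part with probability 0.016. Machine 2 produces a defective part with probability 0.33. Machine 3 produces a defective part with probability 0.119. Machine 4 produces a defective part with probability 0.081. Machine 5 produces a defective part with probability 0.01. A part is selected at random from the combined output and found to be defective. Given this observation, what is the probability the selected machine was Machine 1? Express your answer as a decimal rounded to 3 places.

P(defective|M1) = 0.016; P(defective|M2) = 0.33; P(defective|M3) = 0.119; P(defective|M4) = 0.081; P(defective|M5) = 0.01.
Prior × likelihood for each source: 0.29·0.016=0.004640, 0.19·0.33=0.06270, 0.16·0.119=0.01904, 0.1·0.081=0.008100, 0.26·0.01=0.002600. Summing gives P(defective) = 0.097080.
P(Machine 1 | defective) = 0.004640 / 0.097080 = 0.048.

Posterior probability ≈ 0.048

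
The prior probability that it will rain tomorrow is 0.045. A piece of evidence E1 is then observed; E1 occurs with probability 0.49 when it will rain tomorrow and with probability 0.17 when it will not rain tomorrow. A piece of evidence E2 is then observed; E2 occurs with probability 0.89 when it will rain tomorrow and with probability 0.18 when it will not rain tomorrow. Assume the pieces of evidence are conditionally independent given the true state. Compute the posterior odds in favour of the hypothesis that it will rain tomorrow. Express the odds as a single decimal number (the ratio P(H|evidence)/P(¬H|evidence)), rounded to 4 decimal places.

Posterior odds ≈ 0.6715

Prior odds = 0.045/(1−0.045) = 0.047120. In log-odds, ln(0.047120) = -3.0550.
Add log likelihood ratios: ln(2.8824) + ln(4.9444) = 2.6569.
Posterior log-odds = -0.39818, so posterior odds = exp(-0.39818) = 0.67154.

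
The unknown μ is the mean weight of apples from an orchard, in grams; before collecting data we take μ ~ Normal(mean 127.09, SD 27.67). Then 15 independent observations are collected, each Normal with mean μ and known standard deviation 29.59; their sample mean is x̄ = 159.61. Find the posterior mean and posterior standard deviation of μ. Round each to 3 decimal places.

Posterior mean ≈ 157.306; posterior SD ≈ 7.365

Prior precision 1/τ₀² = 1/27.67² = 0.00130612; data precision n/σ² = 15/29.59² = 0.0171317.
Posterior precision = 0.00130612 + 0.0171317 = 0.0184379, giving posterior SD = 1/√0.0184379 = 7.365.
Posterior mean = (0.00130612·127.09 + 0.0171317·159.61) / 0.0184379 = 157.306.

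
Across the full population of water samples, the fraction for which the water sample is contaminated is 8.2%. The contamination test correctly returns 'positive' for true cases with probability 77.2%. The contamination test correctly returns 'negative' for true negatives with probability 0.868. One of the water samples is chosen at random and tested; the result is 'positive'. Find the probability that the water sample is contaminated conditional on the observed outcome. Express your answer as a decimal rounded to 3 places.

Let H be the event that the water sample is contaminated. P(H) = 0.082, so P(¬H) = 0.918. With E the 'positive' result, P(E|H) = 0.772 and P(E|¬H) = 0.132.
P(E) = 0.772·0.082 + 0.132·0.918 = 0.063304 + 0.12118 = 0.18448.
By Bayes' theorem, P(H|E) = 0.063304 / 0.18448 = 0.343.

P(H | E) ≈ 0.343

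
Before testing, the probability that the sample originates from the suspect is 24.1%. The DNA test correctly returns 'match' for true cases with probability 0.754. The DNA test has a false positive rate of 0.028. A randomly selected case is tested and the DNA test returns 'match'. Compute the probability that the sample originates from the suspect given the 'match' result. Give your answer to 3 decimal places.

P(H | E) ≈ 0.895

Write H for 'the sample originates from the suspect'. Prior odds H:¬H = 0.241/0.759 = 0.31752. For the 'match' outcome, the likelihood ratio is 0.754/0.028 = 26.929.
Posterior odds = 0.31752 × 26.929 = 8.5504, so P(H|E) = 8.5504/(1+8.5504) = 0.895.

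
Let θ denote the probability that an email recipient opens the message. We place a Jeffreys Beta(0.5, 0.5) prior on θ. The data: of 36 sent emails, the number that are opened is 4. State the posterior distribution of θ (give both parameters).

The binomial likelihood is conjugate to the Beta prior: with 4 successes and 32 failures, the posterior is Beta(0.5+4, 0.5+32) = Beta(4.5, 32.5).

Posterior: Beta(4.5, 32.5)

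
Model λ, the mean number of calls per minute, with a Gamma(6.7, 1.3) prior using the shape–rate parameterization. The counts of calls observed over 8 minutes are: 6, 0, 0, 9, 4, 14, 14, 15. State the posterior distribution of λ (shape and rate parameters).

Posterior: Gamma(shape=68.7, rate=9.3)

Total count ∑xᵢ = 62 over n = 8 minutes.
Gamma is conjugate to the Poisson likelihood: posterior is Gamma(shape = 6.7+62 = 68.7, rate = 1.3+8 = 9.3).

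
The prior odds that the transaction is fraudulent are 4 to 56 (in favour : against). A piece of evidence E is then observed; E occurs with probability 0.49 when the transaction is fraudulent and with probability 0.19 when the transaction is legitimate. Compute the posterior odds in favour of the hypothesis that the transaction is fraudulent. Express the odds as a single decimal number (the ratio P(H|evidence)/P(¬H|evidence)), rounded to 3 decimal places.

Prior odds = 4/56 = 0.071429. In log-odds, ln(0.071429) = -2.6391.
Add log likelihood ratio: ln(2.5789) = 0.94738.
Posterior log-odds = -1.6917, so posterior odds = exp(-1.6917) = 0.18421.

Posterior odds ≈ 0.184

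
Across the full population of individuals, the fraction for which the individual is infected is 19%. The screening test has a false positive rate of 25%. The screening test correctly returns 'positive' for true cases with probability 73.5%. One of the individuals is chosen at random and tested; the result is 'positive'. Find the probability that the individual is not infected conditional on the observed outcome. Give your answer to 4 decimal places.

Write H for 'the individual is infected'. Prior odds H:¬H = 0.19/0.81 = 0.23457. For the 'positive' outcome, the likelihood ratio is 0.735/0.25 = 2.9400.
Posterior odds = 0.23457 × 2.9400 = 0.68963, so P(H|E) = 0.68963/(1+0.68963) = 0.4082. Then P(¬H|E) = 1 − 0.4082 = 0.5918.

P(¬H | E) ≈ 0.5918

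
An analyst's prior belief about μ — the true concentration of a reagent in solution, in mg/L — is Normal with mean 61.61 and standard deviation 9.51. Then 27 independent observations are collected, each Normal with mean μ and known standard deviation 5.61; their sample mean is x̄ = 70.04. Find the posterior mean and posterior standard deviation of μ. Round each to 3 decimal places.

Prior precision 1/τ₀² = 1/9.51² = 0.0110570; data precision n/σ² = 27/5.61² = 0.857903.
Posterior precision = 0.0110570 + 0.857903 = 0.868960, giving posterior SD = 1/√0.868960 = 1.073.
Posterior mean = (0.0110570·61.61 + 0.857903·70.04) / 0.868960 = 69.933.

Posterior mean ≈ 69.933; posterior SD ≈ 1.073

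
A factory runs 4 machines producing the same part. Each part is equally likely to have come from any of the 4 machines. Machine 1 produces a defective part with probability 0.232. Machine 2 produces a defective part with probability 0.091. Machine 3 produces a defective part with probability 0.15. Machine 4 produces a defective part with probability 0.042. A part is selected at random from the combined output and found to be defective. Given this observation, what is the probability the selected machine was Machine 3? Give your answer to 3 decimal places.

Posterior probability ≈ 0.291

P(defective|M1) = 0.232; P(defective|M2) = 0.091; P(defective|M3) = 0.15; P(defective|M4) = 0.042.
Prior × likelihood for each source: 0.25·0.232=0.05800, 0.25·0.091=0.02275, 0.25·0.15=0.03750, 0.25·0.042=0.01050. Summing gives P(defective) = 0.12875.
P(Machine 3 | defective) = 0.03750 / 0.12875 = 0.291.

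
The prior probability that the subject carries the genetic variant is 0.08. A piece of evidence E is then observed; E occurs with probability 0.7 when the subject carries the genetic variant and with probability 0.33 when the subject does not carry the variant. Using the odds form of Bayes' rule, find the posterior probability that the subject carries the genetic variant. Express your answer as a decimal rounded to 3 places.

Posterior probability ≈ 0.156

Prior odds = 0.08/(1−0.08) = 0.086957.
Likelihood ratio for E = 0.7/0.33 = 2.1212.
Posterior odds = prior odds × LR = 0.18445.
Posterior probability = odds/(1+odds) = 0.18445/1.1845 = 0.156.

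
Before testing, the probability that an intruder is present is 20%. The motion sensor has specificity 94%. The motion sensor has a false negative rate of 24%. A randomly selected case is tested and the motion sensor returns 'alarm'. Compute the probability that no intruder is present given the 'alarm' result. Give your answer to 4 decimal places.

P(¬H | E) ≈ 0.2400

Write H for 'an intruder is present'. Prior odds H:¬H = 0.2/0.8 = 0.25000. For the 'alarm' outcome, the likelihood ratio is 0.76/0.06 = 12.667.
Posterior odds = 0.25000 × 12.667 = 3.1667, so P(H|E) = 3.1667/(1+3.1667) = 0.7600. Then P(¬H|E) = 1 − 0.7600 = 0.2400.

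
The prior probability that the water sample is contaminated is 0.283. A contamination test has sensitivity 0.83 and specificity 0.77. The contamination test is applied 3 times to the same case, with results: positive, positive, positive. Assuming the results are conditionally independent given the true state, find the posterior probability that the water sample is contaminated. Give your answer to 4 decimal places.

Posterior P(H) ≈ 0.9488

Let H be the event that the water sample is contaminated; start with P(H) = 0.283. P('positive'|H) = 0.83, P('positive'|¬H) = 0.23.
Update on result 1 ('positive'): P(H) ← 0.83·0.2830 / (0.83·0.2830 + 0.23·0.7170) = 0.23489/0.39980 = 0.5875.
Update on result 2 ('positive'): P(H) ← 0.83·0.5875 / (0.83·0.5875 + 0.23·0.4125) = 0.48764/0.58251 = 0.8371.
Update on result 3 ('positive'): P(H) ← 0.83·0.8371 / (0.83·0.8371 + 0.23·0.1629) = 0.69482/0.73228 = 0.9488.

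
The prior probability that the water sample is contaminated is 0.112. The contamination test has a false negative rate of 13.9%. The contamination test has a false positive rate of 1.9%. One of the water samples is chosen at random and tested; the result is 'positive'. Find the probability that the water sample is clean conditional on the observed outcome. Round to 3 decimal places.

Write H for 'the water sample is contaminated'. Prior odds H:¬H = 0.112/0.888 = 0.12613. For the 'positive' outcome, the likelihood ratio is 0.861/0.019 = 45.316.
Posterior odds = 0.12613 × 45.316 = 5.7155, so P(H|E) = 5.7155/(1+5.7155) = 0.851. Then P(¬H|E) = 1 − 0.851 = 0.149.

P(¬H | E) ≈ 0.149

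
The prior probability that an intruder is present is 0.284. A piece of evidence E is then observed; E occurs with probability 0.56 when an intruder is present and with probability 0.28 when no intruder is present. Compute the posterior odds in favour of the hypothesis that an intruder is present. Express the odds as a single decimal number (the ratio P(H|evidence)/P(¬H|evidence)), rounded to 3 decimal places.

Posterior odds ≈ 0.793

Prior odds = 0.284/(1−0.284) = 0.39665.
Likelihood ratio for E = 0.56/0.28 = 2.0000.
Posterior odds = prior odds × LR = 0.79330.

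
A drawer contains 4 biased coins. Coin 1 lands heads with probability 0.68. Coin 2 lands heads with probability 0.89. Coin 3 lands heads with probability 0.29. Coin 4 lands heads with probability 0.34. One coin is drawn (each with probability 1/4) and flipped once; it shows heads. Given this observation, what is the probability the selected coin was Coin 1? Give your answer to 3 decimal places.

Posterior probability ≈ 0.309

P(heads|C1) = 0.68; P(heads|C2) = 0.89; P(heads|C3) = 0.29; P(heads|C4) = 0.34.
Prior × likelihood for each source: 0.25·0.68=0.1700, 0.25·0.89=0.2225, 0.25·0.29=0.07250, 0.25·0.34=0.08500. Summing gives P(heads) = 0.55000.
P(Coin 1 | heads) = 0.1700 / 0.55000 = 0.309.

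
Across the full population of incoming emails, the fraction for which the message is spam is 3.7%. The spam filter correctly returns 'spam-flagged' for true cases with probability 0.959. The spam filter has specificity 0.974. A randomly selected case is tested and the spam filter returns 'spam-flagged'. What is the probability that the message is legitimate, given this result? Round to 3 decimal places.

Let H be the event that the message is spam. P(H) = 0.037, so P(¬H) = 0.963. With E the 'spam-flagged' result, P(E|H) = 0.959 and P(E|¬H) = 0.026.
P(E) = 0.959·0.037 + 0.026·0.963 = 0.035483 + 0.025038 = 0.060521.
By Bayes' theorem, P(H|E) = 0.035483 / 0.060521 = 0.586. Hence P(¬H|E) = 1 − 0.586 = 0.414.

P(¬H | E) ≈ 0.414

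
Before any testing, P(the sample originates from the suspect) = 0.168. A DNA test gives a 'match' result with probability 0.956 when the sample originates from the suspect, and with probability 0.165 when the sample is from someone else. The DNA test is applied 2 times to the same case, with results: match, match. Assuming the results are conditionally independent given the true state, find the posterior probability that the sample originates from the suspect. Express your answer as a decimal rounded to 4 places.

Let H be the event that the sample originates from the suspect; start with P(H) = 0.168. P('match'|H) = 0.956, P('match'|¬H) = 0.165.
Update on result 1 ('match'): P(H) ← 0.956·0.1680 / (0.956·0.1680 + 0.165·0.8320) = 0.16061/0.29789 = 0.5392.
Update on result 2 ('match'): P(H) ← 0.956·0.5392 / (0.956·0.5392 + 0.165·0.4608) = 0.51543/0.59147 = 0.8714.

Posterior P(H) ≈ 0.8714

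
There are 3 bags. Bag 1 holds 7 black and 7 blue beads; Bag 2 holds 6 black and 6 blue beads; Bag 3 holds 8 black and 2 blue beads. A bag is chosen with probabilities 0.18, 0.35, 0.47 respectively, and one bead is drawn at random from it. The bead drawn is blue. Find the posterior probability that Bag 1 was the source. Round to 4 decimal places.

P(blue|Bag 1) = 0.5; P(blue|Bag 2) = 0.5; P(blue|Bag 3) = 0.2.
Prior × likelihood for each source: 0.18·0.5=0.09000, 0.35·0.5=0.1750, 0.47·0.2=0.09400. Summing gives P(blue) = 0.35900.
P(Bag 1 | blue) = 0.09000 / 0.35900 = 0.2507.

Posterior probability ≈ 0.2507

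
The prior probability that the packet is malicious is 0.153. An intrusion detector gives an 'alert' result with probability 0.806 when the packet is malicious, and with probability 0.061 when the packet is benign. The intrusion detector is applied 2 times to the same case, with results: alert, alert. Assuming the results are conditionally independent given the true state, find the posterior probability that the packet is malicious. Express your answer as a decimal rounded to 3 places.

With H the event that the packet is malicious, the joint likelihood of the observed sequence is P(data|H) = 0.806·0.806 = 0.64964 and P(data|¬H) = 0.061·0.061 = 0.0037210.
Bayes: P(H|data) = 0.153·0.64964 / (0.153·0.64964 + 0.847·0.0037210) = 0.099394/0.10255 = 0.9693.

Posterior P(H) ≈ 0.969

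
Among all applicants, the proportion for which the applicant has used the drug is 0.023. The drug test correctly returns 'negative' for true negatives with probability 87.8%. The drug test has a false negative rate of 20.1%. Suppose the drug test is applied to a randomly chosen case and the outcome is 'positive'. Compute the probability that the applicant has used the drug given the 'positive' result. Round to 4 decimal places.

P(H | E) ≈ 0.1336

Write H for 'the applicant has used the drug'. Prior odds H:¬H = 0.023/0.977 = 0.023541. For the 'positive' outcome, the likelihood ratio is 0.799/0.122 = 6.5492.
Posterior odds = 0.023541 × 6.5492 = 0.15418, so P(H|E) = 0.15418/(1+0.15418) = 0.1336.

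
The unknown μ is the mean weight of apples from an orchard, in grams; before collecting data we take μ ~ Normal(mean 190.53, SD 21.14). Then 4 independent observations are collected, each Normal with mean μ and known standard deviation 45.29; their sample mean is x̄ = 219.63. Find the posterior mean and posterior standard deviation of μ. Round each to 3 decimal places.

With known σ, the Normal prior is conjugate. Weight on the data is w = (n/σ²)/(n/σ² + 1/τ₀²) = 0.00195009/(0.00195009+0.00223764) = 0.46567.
Posterior mean = w·x̄ + (1−w)·μ₀ = 0.46567·219.63 + 0.53433·190.53 = 204.081. Posterior variance = 1/(0.00195009+0.00223764) = 238.793, so SD = 15.453.

Posterior mean ≈ 204.081; posterior SD ≈ 15.453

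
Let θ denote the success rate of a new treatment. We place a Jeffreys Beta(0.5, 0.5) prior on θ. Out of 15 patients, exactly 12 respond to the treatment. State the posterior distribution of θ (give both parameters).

Posterior: Beta(12.5, 3.5)

The binomial likelihood is conjugate to the Beta prior: with 12 successes and 3 failures, the posterior is Beta(0.5+12, 0.5+3) = Beta(12.5, 3.5).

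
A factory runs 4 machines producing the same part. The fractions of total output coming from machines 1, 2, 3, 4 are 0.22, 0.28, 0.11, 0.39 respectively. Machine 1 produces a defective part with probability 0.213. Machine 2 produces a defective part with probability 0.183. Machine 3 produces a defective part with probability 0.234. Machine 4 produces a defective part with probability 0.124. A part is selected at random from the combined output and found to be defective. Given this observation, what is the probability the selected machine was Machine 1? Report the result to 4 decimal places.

Tabulate prior·likelihood by source: [1] prior 0.22, lik 0.213, product 0.04686; [2] prior 0.28, lik 0.183, product 0.05124; [3] prior 0.11, lik 0.234, product 0.02574; [4] prior 0.39, lik 0.124, product 0.04836.
Normalizing constant = 0.17220; the posterior for Machine 1 is its product over the sum, 0.04686/0.17220 = 0.2721.

Posterior probability ≈ 0.2721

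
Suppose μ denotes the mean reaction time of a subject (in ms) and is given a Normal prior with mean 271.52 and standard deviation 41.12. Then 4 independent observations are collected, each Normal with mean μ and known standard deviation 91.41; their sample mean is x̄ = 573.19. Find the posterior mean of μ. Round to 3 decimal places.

Posterior mean ≈ 406.469

Prior precision 1/τ₀² = 1/41.12² = 0.00059142; data precision n/σ² = 4/91.41² = 0.00047871.
Posterior precision = 0.00059142 + 0.00047871 = 0.00107013.
Posterior mean = (0.00059142·271.52 + 0.00047871·573.19) / 0.00107013 = 406.469.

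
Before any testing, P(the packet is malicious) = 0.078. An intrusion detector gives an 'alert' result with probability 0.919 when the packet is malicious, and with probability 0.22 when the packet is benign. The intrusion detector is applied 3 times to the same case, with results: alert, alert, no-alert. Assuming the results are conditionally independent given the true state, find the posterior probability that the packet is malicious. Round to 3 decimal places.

With H the event that the packet is malicious, the joint likelihood of the observed sequence is P(data|H) = 0.919·0.919·0.081 = 0.068409 and P(data|¬H) = 0.22·0.22·0.78 = 0.037752.
Bayes: P(H|data) = 0.078·0.068409 / (0.078·0.068409 + 0.922·0.037752) = 0.0053359/0.040143 = 0.1329.

Posterior P(H) ≈ 0.133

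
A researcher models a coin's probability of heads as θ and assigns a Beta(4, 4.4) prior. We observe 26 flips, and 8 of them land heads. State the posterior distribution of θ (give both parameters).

Posterior: Beta(12, 22.4)

The binomial likelihood is conjugate to the Beta prior: with 8 successes and 18 failures, the posterior is Beta(4+8, 4.4+18) = Beta(12, 22.4).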